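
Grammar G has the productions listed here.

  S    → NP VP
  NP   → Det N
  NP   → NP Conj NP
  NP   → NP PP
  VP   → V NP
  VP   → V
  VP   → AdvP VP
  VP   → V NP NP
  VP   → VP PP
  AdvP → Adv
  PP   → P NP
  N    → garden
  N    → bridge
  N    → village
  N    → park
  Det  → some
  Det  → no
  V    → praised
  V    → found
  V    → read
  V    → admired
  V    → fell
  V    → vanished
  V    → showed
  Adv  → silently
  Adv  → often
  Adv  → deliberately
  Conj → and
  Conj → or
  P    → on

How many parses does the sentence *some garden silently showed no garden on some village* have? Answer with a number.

Two of the 3 distinct bracketings:
[S [NP [Det some] [N garden]] [VP [AdvP [Adv silently]] [VP [V showed] [NP [NP [Det no] [N garden]] [PP [P on] [NP [Det some] [N village]]]]]]]
[S [NP [Det some] [N garden]] [VP [AdvP [Adv silently]] [VP [VP [V showed] [NP [Det no] [N garden]]] [PP [P on] [NP [Det some] [N village]]]]]]
The difference turns on whether NP → NP PP is used at the relevant span, versus an alternative expansion of NP.

3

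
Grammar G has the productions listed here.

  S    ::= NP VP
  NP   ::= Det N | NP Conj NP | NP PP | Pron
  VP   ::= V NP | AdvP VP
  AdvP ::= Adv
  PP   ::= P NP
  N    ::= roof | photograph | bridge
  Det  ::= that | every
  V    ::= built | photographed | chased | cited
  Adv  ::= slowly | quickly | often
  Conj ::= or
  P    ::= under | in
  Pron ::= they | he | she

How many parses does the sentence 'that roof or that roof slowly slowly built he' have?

[S [NP [NP [Det that] [N roof]] [Conj or] [NP [Det that] [N roof]]] [VP [AdvP [Adv slowly]] [VP [AdvP [Adv slowly]] [VP [V built] [NP [Pron he]]]]]]
No rule offers an alternative attachment or grouping for any span, so this is the only derivation.

1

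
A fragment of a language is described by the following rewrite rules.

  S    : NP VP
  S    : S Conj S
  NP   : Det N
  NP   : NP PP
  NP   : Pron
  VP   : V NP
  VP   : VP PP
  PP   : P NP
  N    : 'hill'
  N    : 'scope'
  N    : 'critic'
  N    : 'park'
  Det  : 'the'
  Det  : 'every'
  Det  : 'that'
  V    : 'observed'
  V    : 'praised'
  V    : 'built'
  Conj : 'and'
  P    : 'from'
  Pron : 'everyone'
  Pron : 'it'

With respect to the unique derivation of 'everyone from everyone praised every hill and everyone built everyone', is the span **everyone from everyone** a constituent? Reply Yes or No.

[S [S [NP [NP [Pron everyone]] [PP [P from] [NP [Pron everyone]]]] [VP [V praised] [NP [Det every] [N hill]]]] [Conj and] [S [NP [Pron everyone]] [VP [V built] [NP [Pron everyone]]]]]
The words 'everyone from everyone' are exhaustively dominated by a single NP node (built by NP → NP PP), so they form a constituent.

Yes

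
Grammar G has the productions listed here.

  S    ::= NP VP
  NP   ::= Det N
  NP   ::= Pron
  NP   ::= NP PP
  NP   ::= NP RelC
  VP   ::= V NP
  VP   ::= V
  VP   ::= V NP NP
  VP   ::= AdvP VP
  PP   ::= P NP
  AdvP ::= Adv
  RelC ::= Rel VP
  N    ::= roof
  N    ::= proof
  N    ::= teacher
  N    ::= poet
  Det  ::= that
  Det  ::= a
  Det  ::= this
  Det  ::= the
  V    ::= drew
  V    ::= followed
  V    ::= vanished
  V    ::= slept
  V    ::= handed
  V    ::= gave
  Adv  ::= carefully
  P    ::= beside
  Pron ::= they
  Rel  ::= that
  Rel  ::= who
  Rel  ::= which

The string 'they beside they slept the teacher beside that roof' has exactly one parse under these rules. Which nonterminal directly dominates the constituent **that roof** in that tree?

PP

S
  NP
    NP
      Pron: they
    PP
      P: beside
      NP
        Pron: they
  VP
    V: slept
    NP
      NP
        Det: the
        N: teacher
      PP
        P: beside
        NP
          Det: that
          N: roof
The span 'that roof' is the NP node built by NP → Det N.
Its mother is the PP built by PP → P NP.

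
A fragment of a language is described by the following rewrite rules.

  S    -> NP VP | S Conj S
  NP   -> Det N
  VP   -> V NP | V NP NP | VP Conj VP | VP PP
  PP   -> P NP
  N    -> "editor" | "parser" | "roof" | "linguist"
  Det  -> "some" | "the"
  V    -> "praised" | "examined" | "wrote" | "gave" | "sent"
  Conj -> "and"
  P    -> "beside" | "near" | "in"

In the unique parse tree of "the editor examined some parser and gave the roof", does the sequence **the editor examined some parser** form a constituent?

No

[S [NP [Det the] [N editor]] [VP [VP [V examined] [NP [Det some] [N parser]]] [Conj and] [VP [V gave] [NP [Det the] [N roof]]]]]
The smallest constituent containing 'the editor examined some parser' is the S spanning 'the editor examined some parser and gave the roof'; no single node in the tree dominates exactly the given words.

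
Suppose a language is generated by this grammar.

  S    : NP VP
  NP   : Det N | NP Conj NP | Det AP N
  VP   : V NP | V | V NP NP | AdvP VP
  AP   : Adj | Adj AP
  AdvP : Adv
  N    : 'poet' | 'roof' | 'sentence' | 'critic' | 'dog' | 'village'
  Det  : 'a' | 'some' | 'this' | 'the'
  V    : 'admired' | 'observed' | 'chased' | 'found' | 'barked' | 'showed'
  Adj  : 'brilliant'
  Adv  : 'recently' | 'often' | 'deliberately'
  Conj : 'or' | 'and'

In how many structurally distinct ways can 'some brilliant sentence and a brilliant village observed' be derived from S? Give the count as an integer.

1

[S [NP [NP [Det some] [AP [Adj brilliant]] [N sentence]] [Conj and] [NP [Det a] [AP [Adj brilliant]] [N village]]] [VP [V observed]]]
No rule offers an alternative attachment or grouping for any span, so this is the only derivation.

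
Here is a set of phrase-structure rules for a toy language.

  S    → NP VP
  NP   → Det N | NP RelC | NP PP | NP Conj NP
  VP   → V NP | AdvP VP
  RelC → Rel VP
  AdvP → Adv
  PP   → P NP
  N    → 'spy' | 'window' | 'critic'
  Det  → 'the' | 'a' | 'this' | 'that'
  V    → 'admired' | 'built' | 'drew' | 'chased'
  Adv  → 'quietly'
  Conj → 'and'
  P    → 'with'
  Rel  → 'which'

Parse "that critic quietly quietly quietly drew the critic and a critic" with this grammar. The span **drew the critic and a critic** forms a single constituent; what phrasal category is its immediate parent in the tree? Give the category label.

[S [NP [Det that] [N critic]] [VP [AdvP [Adv quietly]] [VP [AdvP [Adv quietly]] [VP [AdvP [Adv quietly]] [VP [V drew] [NP [NP [Det the] [N critic]] [Conj and] [NP [Det a] [N critic]]]]]]]]
The span 'drew the critic and a critic' is the VP node built by VP → V NP.
Its mother is the VP built by VP → AdvP VP.

VP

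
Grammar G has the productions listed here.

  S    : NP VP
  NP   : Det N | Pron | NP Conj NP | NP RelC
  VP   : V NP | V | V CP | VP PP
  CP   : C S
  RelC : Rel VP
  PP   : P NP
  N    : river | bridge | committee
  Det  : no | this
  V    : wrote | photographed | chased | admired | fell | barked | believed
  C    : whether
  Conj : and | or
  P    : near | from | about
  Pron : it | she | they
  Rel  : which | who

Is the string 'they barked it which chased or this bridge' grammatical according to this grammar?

Grammatical

[S [NP [Pron they]] [VP [V barked] [NP [NP [NP [Pron it]] [RelC [Rel which] [VP [V chased]]]] [Conj or] [NP [Det this] [N bridge]]]]]
The bracketing above is licensed at every node by one of the given productions, with S at the root.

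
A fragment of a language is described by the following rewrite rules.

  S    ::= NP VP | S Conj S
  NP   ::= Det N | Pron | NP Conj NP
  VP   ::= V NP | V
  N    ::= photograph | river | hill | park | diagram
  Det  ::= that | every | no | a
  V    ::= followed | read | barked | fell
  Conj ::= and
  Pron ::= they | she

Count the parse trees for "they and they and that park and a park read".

5

Two of the 5 distinct bracketings:
[S [NP [NP [Pron they]] [Conj and] [NP [NP [Pron they]] [Conj and] [NP [NP [Det that] [N park]] [Conj and] [NP [Det a] [N park]]]]] [VP [V read]]]
[S [NP [NP [Pron they]] [Conj and] [NP [NP [NP [Pron they]] [Conj and] [NP [Det that] [N park]]] [Conj and] [NP [Det a] [N park]]]] [VP [V read]]]
The trees differ in how a recursive rule is bracketed over the same span.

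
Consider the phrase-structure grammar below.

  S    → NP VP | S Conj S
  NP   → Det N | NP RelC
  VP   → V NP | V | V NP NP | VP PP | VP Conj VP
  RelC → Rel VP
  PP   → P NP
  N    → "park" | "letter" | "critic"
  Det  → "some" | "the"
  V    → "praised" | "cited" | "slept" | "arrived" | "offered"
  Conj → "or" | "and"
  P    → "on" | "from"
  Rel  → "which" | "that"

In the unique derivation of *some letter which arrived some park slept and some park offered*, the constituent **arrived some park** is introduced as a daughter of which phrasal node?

S
  S
    NP
      NP
        Det: some
        N: letter
      RelC
        Rel: which
        VP
          V: arrived
          NP
            Det: some
            N: park
    VP
      V: slept
  Conj: and
  S
    NP
      Det: some
      N: park
    VP
      V: offered
The span 'arrived some park' is the VP node built by VP → V NP.
Its mother is the RelC built by RelC → Rel VP.

RelC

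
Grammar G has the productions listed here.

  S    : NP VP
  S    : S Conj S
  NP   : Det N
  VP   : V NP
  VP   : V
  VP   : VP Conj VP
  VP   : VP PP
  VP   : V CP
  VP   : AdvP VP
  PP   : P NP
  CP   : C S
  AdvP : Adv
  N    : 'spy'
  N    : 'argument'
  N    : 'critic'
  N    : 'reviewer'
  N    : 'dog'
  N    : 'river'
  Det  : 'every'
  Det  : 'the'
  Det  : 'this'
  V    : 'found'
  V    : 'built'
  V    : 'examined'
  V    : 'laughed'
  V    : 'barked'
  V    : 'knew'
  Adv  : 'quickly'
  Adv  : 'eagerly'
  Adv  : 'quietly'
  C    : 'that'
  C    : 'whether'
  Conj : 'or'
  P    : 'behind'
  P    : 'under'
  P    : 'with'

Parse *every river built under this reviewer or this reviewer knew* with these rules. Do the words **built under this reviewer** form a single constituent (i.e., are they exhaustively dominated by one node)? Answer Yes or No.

[S [S [NP [Det every] [N river]] [VP [VP [V built]] [PP [P under] [NP [Det this] [N reviewer]]]]] [Conj or] [S [NP [Det this] [N reviewer]] [VP [V knew]]]]
The words 'built under this reviewer' are exhaustively dominated by a single VP node (built by VP → VP PP), so they form a constituent.

Yes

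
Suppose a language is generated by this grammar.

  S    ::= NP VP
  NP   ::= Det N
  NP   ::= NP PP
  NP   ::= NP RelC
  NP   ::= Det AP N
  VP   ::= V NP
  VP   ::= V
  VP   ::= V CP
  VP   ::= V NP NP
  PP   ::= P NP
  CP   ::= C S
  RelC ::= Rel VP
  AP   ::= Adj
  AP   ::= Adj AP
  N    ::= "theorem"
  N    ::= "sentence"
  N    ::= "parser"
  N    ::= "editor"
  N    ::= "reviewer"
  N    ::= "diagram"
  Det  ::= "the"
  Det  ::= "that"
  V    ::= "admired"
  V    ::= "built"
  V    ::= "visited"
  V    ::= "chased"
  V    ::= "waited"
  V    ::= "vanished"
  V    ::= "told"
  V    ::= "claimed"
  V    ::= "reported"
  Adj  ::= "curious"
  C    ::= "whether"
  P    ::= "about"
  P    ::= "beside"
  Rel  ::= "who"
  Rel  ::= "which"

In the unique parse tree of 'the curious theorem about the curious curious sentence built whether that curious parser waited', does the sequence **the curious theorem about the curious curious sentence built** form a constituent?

[S [NP [NP [Det the] [AP [Adj curious]] [N theorem]] [PP [P about] [NP [Det the] [AP [Adj curious] [AP [Adj curious]]] [N sentence]]]] [VP [V built] [CP [C whether] [S [NP [Det that] [AP [Adj curious]] [N parser]] [VP [V waited]]]]]]
The smallest constituent containing 'the curious theorem about the curious curious sentence built' is the S spanning 'the curious theorem about the curious curious sentence built whether that curious parser waited'; no single node in the tree dominates exactly the given words.

No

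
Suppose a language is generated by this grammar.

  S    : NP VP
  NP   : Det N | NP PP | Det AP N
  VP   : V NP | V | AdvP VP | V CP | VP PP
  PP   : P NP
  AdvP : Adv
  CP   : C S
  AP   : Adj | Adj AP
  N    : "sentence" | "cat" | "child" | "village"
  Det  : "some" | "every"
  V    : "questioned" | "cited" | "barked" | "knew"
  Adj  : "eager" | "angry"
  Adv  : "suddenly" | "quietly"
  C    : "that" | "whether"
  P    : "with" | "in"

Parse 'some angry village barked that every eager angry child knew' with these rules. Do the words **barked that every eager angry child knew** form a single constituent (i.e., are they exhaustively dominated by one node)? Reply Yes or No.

[S [NP [Det some] [AP [Adj angry]] [N village]] [VP [V barked] [CP [C that] [S [NP [Det every] [AP [Adj eager] [AP [Adj angry]]] [N child]] [VP [V knew]]]]]]
The words 'barked that every eager angry child knew' are exhaustively dominated by a single VP node (built by VP → V CP), so they form a constituent.

Yes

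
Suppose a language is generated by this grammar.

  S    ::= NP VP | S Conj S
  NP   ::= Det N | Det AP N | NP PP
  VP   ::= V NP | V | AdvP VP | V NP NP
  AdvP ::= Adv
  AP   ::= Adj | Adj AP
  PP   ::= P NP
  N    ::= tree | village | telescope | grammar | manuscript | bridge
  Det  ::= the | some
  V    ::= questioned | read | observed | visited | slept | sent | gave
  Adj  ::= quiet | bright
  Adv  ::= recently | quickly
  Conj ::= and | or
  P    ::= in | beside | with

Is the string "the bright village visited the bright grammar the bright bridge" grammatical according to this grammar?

Grammatical

S
  NP
    Det: the
    AP
      Adj: bright
    N: village
  VP
    V: visited
    NP
      Det: the
      AP
        Adj: bright
      N: grammar
    NP
      Det: the
      AP
        Adj: bright
      N: bridge
Every word is introduced by a lexical rule and the phrasal rules combine the resulting categories into a single S.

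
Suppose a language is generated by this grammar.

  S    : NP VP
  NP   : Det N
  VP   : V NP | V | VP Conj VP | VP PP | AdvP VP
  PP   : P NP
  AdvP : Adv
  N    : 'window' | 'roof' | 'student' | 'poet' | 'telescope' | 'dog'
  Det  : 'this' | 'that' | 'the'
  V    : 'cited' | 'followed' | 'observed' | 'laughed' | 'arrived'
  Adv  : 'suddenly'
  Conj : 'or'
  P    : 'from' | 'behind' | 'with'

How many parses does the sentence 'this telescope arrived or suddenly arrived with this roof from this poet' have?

Two of the 6 distinct bracketings:
[S [NP [Det this] [N telescope]] [VP [VP [V arrived]] [Conj or] [VP [VP [VP [AdvP [Adv suddenly]] [VP [V arrived]]] [PP [P with] [NP [Det this] [N roof]]]] [PP [P from] [NP [Det this] [N poet]]]]]]
[S [NP [Det this] [N telescope]] [VP [VP [V arrived]] [Conj or] [VP [VP [AdvP [Adv suddenly]] [VP [VP [V arrived]] [PP [P with] [NP [Det this] [N roof]]]]] [PP [P from] [NP [Det this] [N poet]]]]]]
The trees differ in how a recursive rule is bracketed over the same span.

6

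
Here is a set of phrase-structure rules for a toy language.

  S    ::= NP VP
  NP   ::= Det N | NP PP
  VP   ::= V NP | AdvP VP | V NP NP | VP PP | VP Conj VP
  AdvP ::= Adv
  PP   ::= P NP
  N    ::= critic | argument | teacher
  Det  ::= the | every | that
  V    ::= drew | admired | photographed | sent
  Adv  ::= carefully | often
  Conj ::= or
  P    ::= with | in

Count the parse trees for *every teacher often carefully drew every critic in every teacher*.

Two of the 4 distinct bracketings:
[S [NP [Det every] [N teacher]] [VP [AdvP [Adv often]] [VP [AdvP [Adv carefully]] [VP [V drew] [NP [NP [Det every] [N critic]] [PP [P in] [NP [Det every] [N teacher]]]]]]]]
[S [NP [Det every] [N teacher]] [VP [AdvP [Adv often]] [VP [AdvP [Adv carefully]] [VP [VP [V drew] [NP [Det every] [N critic]]] [PP [P in] [NP [Det every] [N teacher]]]]]]]
The difference turns on whether NP → NP PP is used at the relevant span, versus an alternative expansion of NP.

4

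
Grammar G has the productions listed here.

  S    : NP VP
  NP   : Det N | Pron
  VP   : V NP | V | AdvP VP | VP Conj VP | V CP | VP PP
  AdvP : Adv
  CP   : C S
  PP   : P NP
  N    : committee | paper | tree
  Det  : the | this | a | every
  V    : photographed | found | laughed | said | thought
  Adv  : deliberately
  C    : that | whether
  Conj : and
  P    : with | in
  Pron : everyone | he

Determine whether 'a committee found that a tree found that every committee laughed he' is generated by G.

[S [NP [Det a] [N committee]] [VP [V found] [CP [C that] [S [NP [Det a] [N tree]] [VP [V found] [CP [C that] [S [NP [Det every] [N committee]] [VP [V laughed] [NP [Pron he]]]]]]]]]]
Every word is introduced by a lexical rule and the phrasal rules combine the resulting categories into a single S.

Grammatical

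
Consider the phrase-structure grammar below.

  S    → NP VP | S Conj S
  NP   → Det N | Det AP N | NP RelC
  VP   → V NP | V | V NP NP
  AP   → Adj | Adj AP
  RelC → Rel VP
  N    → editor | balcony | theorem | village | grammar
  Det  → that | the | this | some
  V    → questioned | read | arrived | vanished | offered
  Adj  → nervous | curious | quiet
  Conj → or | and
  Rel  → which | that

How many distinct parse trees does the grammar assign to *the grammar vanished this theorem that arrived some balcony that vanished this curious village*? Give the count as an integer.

6

Two of the 6 distinct bracketings:
[S [NP [Det the] [N grammar]] [VP [V vanished] [NP [NP [Det this] [N theorem]] [RelC [Rel that] [VP [V arrived] [NP [NP [Det some] [N balcony]] [RelC [Rel that] [VP [V vanished] [NP [Det this] [AP [Adj curious]] [N village]]]]]]]]]]
[S [NP [Det the] [N grammar]] [VP [V vanished] [NP [NP [Det this] [N theorem]] [RelC [Rel that] [VP [V arrived] [NP [NP [Det some] [N balcony]] [RelC [Rel that] [VP [V vanished]]]] [NP [Det this] [AP [Adj curious]] [N village]]]]]]]
The difference turns on whether VP → V is used at the relevant span, versus an alternative expansion of VP.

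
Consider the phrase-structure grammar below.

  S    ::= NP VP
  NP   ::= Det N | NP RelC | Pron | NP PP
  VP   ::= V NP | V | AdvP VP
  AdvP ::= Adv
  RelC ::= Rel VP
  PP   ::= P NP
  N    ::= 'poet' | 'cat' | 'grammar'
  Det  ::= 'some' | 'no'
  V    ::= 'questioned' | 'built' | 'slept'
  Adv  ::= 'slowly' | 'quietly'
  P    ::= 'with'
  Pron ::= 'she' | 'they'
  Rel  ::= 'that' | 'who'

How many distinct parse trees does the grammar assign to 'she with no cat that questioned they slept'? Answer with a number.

The two bracketings:
[S [NP [NP [NP [Pron she]] [PP [P with] [NP [Det no] [N cat]]]] [RelC [Rel that] [VP [V questioned] [NP [Pron they]]]]] [VP [V slept]]]
[S [NP [NP [Pron she]] [PP [P with] [NP [NP [Det no] [N cat]] [RelC [Rel that] [VP [V questioned] [NP [Pron they]]]]]]] [VP [V slept]]]
The trees differ in how a recursive rule is bracketed over the same span.

2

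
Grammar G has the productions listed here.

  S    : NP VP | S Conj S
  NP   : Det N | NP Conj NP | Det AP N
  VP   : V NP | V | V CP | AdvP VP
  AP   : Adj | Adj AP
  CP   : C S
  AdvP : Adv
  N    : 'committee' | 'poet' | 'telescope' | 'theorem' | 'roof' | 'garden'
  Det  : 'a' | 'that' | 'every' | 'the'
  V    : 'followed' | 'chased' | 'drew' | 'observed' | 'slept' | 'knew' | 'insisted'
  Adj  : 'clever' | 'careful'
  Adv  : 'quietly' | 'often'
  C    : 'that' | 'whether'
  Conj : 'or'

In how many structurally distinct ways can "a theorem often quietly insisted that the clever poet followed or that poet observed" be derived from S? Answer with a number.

2

The two bracketings:
[S [NP [Det a] [N theorem]] [VP [AdvP [Adv often]] [VP [AdvP [Adv quietly]] [VP [V insisted] [CP [C that] [S [S [NP [Det the] [AP [Adj clever]] [N poet]] [VP [V followed]]] [Conj or] [S [NP [Det that] [N poet]] [VP [V observed]]]]]]]]]
[S [S [NP [Det a] [N theorem]] [VP [AdvP [Adv often]] [VP [AdvP [Adv quietly]] [VP [V insisted] [CP [C that] [S [NP [Det the] [AP [Adj clever]] [N poet]] [VP [V followed]]]]]]]] [Conj or] [S [NP [Det that] [N poet]] [VP [V observed]]]]
The trees differ in how a recursive rule is bracketed over the same span.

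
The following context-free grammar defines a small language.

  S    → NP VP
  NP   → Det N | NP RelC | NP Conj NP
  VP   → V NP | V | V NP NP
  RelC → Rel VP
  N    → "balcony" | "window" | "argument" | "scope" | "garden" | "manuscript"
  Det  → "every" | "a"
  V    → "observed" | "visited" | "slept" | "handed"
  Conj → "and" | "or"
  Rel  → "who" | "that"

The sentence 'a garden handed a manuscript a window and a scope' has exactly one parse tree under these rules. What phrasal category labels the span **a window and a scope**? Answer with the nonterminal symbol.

NP

[S [NP [Det a] [N garden]] [VP [V handed] [NP [Det a] [N manuscript]] [NP [NP [Det a] [N window]] [Conj and] [NP [Det a] [N scope]]]]]
The span 'a window and a scope' is the NP node built by NP → NP Conj NP.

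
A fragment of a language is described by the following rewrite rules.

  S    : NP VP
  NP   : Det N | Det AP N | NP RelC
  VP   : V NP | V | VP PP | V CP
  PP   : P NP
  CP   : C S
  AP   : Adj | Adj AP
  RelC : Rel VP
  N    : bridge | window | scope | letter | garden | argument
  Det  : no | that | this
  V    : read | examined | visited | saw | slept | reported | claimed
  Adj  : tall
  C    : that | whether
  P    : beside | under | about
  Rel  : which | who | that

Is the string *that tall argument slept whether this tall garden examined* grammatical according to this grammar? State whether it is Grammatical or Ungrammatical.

Grammatical

[S [NP [Det that] [AP [Adj tall]] [N argument]] [VP [V slept] [CP [C whether] [S [NP [Det this] [AP [Adj tall]] [N garden]] [VP [V examined]]]]]]
Every word is introduced by a lexical rule and the phrasal rules combine the resulting categories into a single S.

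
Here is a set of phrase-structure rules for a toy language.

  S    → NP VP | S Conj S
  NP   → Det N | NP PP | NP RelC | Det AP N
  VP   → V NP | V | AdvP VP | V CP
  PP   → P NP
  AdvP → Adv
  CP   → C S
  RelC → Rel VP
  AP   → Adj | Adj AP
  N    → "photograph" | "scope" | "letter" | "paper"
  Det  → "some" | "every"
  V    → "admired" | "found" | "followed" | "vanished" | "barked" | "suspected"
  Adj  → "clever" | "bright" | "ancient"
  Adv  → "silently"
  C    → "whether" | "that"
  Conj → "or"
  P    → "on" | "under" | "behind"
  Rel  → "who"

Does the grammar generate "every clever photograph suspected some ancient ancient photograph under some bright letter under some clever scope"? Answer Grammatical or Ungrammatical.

S
  NP
    Det: every
    AP
      Adj: clever
    N: photograph
  VP
    V: suspected
    NP
      NP
        Det: some
        AP
          Adj: ancient
          AP
            Adj: ancient
        N: photograph
      PP
        P: under
        NP
          NP
            Det: some
            AP
              Adj: bright
            N: letter
          PP
            P: under
            NP
              Det: some
              AP
                Adj: clever
              N: scope
Every word is introduced by a lexical rule and the phrasal rules combine the resulting categories into a single S.

Grammatical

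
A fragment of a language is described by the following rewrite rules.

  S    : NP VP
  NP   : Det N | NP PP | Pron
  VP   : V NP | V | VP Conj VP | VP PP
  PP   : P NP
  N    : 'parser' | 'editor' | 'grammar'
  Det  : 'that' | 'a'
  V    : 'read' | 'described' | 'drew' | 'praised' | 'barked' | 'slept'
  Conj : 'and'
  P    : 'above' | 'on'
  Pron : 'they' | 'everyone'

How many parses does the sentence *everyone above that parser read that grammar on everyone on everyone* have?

Two of the 5 distinct bracketings:
[S [NP [NP [Pron everyone]] [PP [P above] [NP [Det that] [N parser]]]] [VP [V read] [NP [NP [Det that] [N grammar]] [PP [P on] [NP [NP [Pron everyone]] [PP [P on] [NP [Pron everyone]]]]]]]]
[S [NP [NP [Pron everyone]] [PP [P above] [NP [Det that] [N parser]]]] [VP [V read] [NP [NP [NP [Det that] [N grammar]] [PP [P on] [NP [Pron everyone]]]] [PP [P on] [NP [Pron everyone]]]]]]
The trees differ in how a recursive rule is bracketed over the same span.

5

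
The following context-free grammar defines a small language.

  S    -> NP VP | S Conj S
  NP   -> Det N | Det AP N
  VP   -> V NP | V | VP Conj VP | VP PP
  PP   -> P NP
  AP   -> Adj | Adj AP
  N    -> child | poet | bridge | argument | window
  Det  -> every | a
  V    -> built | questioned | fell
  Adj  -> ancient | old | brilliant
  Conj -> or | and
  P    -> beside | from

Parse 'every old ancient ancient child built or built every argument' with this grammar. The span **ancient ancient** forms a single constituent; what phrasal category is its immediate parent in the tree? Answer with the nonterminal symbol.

AP

[S [NP [Det every] [AP [Adj old] [AP [Adj ancient] [AP [Adj ancient]]]] [N child]] [VP [VP [V built]] [Conj or] [VP [V built] [NP [Det every] [N argument]]]]]
The span 'ancient ancient' is the AP node built by AP → Adj AP.
Its mother is the AP built by AP → Adj AP.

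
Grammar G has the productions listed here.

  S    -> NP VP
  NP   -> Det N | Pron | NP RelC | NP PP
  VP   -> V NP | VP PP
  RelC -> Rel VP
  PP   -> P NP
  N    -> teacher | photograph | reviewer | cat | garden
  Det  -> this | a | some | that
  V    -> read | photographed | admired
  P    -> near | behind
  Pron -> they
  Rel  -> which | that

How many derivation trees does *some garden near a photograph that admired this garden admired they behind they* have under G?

4

Two of the 4 distinct bracketings:
[S [NP [NP [NP [Det some] [N garden]] [PP [P near] [NP [Det a] [N photograph]]]] [RelC [Rel that] [VP [V admired] [NP [Det this] [N garden]]]]] [VP [V admired] [NP [NP [Pron they]] [PP [P behind] [NP [Pron they]]]]]]
[S [NP [NP [NP [Det some] [N garden]] [PP [P near] [NP [Det a] [N photograph]]]] [RelC [Rel that] [VP [V admired] [NP [Det this] [N garden]]]]] [VP [VP [V admired] [NP [Pron they]]] [PP [P behind] [NP [Pron they]]]]]
The difference turns on whether VP → VP PP is used at the relevant span, versus an alternative expansion of VP.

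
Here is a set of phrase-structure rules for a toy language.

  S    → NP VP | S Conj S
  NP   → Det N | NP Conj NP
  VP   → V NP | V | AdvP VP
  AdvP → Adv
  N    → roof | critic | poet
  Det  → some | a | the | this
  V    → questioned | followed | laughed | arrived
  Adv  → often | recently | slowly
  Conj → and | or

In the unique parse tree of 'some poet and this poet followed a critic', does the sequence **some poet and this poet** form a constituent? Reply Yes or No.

Yes

[S [NP [NP [Det some] [N poet]] [Conj and] [NP [Det this] [N poet]]] [VP [V followed] [NP [Det a] [N critic]]]]
The words 'some poet and this poet' are exhaustively dominated by a single NP node (built by NP → NP Conj NP), so they form a constituent.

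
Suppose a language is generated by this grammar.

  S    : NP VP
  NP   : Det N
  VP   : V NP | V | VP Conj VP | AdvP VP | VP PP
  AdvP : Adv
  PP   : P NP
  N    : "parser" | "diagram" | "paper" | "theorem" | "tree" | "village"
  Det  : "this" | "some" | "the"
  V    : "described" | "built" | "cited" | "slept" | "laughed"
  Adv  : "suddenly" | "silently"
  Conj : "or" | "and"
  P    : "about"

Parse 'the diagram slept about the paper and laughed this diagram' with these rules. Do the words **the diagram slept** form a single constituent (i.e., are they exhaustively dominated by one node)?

No

[S [NP [Det the] [N diagram]] [VP [VP [VP [V slept]] [PP [P about] [NP [Det the] [N paper]]]] [Conj and] [VP [V laughed] [NP [Det this] [N diagram]]]]]
The smallest constituent containing 'the diagram slept' is the S spanning 'the diagram slept about the paper and laughed this diagram'; no single node in the tree dominates exactly the given words.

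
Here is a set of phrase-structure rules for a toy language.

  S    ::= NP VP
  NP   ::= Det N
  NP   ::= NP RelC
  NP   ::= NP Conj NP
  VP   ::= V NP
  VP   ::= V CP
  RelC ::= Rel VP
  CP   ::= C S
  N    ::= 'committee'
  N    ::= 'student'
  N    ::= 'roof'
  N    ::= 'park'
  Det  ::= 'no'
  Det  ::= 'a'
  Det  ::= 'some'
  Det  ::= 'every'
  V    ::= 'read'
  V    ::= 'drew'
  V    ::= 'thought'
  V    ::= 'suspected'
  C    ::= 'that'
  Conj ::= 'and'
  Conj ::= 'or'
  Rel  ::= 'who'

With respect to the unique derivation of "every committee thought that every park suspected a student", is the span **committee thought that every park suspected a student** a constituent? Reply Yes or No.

[S [NP [Det every] [N committee]] [VP [V thought] [CP [C that] [S [NP [Det every] [N park]] [VP [V suspected] [NP [Det a] [N student]]]]]]]
The smallest constituent containing 'committee thought that every park suspected a student' is the S spanning 'every committee thought that every park suspected a student'; no single node in the tree dominates exactly the given words.

No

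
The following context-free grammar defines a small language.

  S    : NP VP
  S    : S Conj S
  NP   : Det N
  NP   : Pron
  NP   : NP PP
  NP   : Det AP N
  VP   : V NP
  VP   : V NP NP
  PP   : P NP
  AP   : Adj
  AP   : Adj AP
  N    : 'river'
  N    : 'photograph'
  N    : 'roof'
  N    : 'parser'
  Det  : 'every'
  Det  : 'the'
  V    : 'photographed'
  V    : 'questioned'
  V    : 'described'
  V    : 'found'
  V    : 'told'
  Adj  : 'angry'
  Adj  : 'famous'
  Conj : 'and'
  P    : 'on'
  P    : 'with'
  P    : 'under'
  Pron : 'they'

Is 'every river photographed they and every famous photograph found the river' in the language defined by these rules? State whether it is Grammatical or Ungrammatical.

Grammatical

[S [S [NP [Det every] [N river]] [VP [V photographed] [NP [Pron they]]]] [Conj and] [S [NP [Det every] [AP [Adj famous]] [N photograph]] [VP [V found] [NP [Det the] [N river]]]]]
Every word is introduced by a lexical rule and the phrasal rules combine the resulting categories into a single S.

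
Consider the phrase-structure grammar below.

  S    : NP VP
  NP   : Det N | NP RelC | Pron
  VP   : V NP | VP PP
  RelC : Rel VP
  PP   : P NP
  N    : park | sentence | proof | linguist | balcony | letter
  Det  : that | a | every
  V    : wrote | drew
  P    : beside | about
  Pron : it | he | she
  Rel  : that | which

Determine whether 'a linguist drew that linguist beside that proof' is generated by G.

S
  NP
    Det: a
    N: linguist
  VP
    VP
      V: drew
      NP
        Det: that
        N: linguist
    PP
      P: beside
      NP
        Det: that
        N: proof
Each bracket corresponds to one application of a listed rule, so the string is derivable from S.

Grammatical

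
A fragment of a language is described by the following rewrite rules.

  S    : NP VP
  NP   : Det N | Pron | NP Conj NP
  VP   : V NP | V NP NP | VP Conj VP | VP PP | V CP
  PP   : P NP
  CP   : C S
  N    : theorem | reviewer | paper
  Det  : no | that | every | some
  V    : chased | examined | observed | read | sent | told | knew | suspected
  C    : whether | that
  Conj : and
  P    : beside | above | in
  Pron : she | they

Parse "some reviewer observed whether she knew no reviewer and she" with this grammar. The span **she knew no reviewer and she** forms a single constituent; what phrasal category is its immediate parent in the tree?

S
  NP
    Det: some
    N: reviewer
  VP
    V: observed
    CP
      C: whether
      S
        NP
          Pron: she
        VP
          V: knew
          NP
            NP
              Det: no
              N: reviewer
            Conj: and
            NP
              Pron: she
The span 'she knew no reviewer and she' is the S node built by S → NP VP.
Its mother is the CP built by CP → C S.

CP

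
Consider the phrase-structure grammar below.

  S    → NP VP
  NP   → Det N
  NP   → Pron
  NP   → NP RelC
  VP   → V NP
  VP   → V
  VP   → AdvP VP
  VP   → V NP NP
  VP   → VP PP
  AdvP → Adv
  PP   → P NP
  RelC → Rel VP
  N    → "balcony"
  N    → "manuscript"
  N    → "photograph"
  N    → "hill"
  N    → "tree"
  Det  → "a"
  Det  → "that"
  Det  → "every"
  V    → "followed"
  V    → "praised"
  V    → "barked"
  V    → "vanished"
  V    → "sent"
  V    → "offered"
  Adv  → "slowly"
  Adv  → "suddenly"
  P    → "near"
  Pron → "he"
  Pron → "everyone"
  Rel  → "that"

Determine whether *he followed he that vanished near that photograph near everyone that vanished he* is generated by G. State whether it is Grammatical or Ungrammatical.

Grammatical

S
  NP
    Pron: he
  VP
    V: followed
    NP
      NP
        Pron: he
      RelC
        Rel: that
        VP
          VP
            VP
              V: vanished
            PP
              P: near
              NP
                Det: that
                N: photograph
          PP
            P: near
            NP
              NP
                Pron: everyone
              RelC
                Rel: that
                VP
                  V: vanished
                  NP
                    Pron: he
Every word is introduced by a lexical rule and the phrasal rules combine the resulting categories into a single S.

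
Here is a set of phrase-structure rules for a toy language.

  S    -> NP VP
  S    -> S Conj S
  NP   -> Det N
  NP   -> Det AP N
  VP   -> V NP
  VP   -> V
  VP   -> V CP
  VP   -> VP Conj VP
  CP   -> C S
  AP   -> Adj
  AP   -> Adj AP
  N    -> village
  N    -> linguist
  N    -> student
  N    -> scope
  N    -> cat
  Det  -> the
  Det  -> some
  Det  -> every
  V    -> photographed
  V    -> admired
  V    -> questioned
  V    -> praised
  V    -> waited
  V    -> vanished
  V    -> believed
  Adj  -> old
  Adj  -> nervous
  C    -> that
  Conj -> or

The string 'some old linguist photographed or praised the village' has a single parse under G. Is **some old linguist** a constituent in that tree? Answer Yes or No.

[S [NP [Det some] [AP [Adj old]] [N linguist]] [VP [VP [V photographed]] [Conj or] [VP [V praised] [NP [Det the] [N village]]]]]
The words 'some old linguist' are exhaustively dominated by a single NP node (built by NP → Det AP N), so they form a constituent.

Yes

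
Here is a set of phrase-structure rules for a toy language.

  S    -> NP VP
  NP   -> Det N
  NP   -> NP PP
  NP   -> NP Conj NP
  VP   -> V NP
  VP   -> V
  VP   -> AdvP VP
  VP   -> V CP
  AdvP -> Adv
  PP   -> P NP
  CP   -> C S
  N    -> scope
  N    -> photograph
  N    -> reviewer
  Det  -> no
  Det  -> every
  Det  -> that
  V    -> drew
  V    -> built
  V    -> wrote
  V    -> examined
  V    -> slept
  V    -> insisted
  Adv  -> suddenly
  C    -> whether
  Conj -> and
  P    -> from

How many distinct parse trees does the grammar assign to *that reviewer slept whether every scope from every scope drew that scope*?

1

[S [NP [Det that] [N reviewer]] [VP [V slept] [CP [C whether] [S [NP [NP [Det every] [N scope]] [PP [P from] [NP [Det every] [N scope]]]] [VP [V drew] [NP [Det that] [N scope]]]]]]]
No rule offers an alternative attachment or grouping for any span, so this is the only derivation.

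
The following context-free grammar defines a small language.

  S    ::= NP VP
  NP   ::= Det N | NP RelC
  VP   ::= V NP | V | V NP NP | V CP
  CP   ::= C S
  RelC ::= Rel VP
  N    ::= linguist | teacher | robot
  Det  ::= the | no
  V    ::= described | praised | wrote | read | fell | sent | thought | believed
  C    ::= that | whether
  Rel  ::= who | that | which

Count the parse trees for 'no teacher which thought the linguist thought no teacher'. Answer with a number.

[S [NP [NP [Det no] [N teacher]] [RelC [Rel which] [VP [V thought] [NP [Det the] [N linguist]]]]] [VP [V thought] [NP [Det no] [N teacher]]]]
No rule offers an alternative attachment or grouping for any span, so this is the only derivation.

1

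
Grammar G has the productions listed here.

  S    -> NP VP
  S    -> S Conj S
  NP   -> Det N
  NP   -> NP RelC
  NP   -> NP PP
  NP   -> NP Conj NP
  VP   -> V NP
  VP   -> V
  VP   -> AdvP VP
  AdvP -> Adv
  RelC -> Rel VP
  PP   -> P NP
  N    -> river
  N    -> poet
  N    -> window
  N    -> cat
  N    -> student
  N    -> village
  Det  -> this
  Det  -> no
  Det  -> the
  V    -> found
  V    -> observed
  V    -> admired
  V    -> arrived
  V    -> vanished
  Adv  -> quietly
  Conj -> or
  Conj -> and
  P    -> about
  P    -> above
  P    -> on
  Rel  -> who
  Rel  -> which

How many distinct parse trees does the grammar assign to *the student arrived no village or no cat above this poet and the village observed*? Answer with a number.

Two of the 4 distinct bracketings:
[S [S [NP [Det the] [N student]] [VP [V arrived] [NP [Det no] [N village]]]] [Conj or] [S [NP [NP [Det no] [N cat]] [PP [P above] [NP [NP [Det this] [N poet]] [Conj and] [NP [Det the] [N village]]]]] [VP [V observed]]]]
[S [S [NP [Det the] [N student]] [VP [V arrived] [NP [Det no] [N village]]]] [Conj or] [S [NP [NP [NP [Det no] [N cat]] [PP [P above] [NP [Det this] [N poet]]]] [Conj and] [NP [Det the] [N village]]] [VP [V observed]]]]
The trees differ in how a recursive rule is bracketed over the same span.

4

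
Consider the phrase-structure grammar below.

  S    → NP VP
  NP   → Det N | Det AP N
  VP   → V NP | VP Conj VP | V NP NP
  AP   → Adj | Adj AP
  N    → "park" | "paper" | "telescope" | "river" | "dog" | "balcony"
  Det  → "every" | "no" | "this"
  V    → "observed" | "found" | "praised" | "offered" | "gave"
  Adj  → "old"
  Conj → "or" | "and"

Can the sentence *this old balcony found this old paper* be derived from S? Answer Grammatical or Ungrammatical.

Grammatical

S
  NP
    Det: this
    AP
      Adj: old
    N: balcony
  VP
    V: found
    NP
      Det: this
      AP
        Adj: old
      N: paper
Each bracket corresponds to one application of a listed rule, so the string is derivable from S.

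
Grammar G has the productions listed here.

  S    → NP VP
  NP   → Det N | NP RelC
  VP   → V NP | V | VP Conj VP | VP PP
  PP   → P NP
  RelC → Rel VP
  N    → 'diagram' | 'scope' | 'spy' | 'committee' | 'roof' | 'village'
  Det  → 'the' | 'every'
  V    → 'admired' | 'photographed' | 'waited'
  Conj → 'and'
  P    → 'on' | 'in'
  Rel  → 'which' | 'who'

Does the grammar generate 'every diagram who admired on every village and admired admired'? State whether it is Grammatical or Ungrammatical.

[S [NP [NP [Det every] [N diagram]] [RelC [Rel who] [VP [VP [VP [V admired]] [PP [P on] [NP [Det every] [N village]]]] [Conj and] [VP [V admired]]]]] [VP [V admired]]]
The bracketing above is licensed at every node by one of the given productions, with S at the root.

Grammatical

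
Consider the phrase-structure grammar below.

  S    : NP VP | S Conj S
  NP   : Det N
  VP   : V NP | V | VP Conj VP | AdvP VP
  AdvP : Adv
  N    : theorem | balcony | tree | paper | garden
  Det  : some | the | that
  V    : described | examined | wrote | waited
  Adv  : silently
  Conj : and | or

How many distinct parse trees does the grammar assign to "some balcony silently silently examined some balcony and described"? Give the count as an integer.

3

Two of the 3 distinct bracketings:
[S [NP [Det some] [N balcony]] [VP [VP [AdvP [Adv silently]] [VP [AdvP [Adv silently]] [VP [V examined] [NP [Det some] [N balcony]]]]] [Conj and] [VP [V described]]]]
[S [NP [Det some] [N balcony]] [VP [AdvP [Adv silently]] [VP [VP [AdvP [Adv silently]] [VP [V examined] [NP [Det some] [N balcony]]]] [Conj and] [VP [V described]]]]]
The trees differ in how a recursive rule is bracketed over the same span.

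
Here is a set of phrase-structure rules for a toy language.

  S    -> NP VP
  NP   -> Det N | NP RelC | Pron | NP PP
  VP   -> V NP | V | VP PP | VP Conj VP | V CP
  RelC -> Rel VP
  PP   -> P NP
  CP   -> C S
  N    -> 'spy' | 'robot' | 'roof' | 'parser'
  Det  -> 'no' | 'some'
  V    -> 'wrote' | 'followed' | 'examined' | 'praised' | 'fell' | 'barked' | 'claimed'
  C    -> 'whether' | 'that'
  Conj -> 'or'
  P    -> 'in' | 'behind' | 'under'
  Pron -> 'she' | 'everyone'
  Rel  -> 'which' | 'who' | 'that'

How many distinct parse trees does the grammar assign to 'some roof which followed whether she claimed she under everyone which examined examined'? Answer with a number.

9

Two of the 9 distinct bracketings:
[S [NP [NP [Det some] [N roof]] [RelC [Rel which] [VP [VP [V followed] [CP [C whether] [S [NP [Pron she]] [VP [V claimed] [NP [Pron she]]]]]] [PP [P under] [NP [NP [Pron everyone]] [RelC [Rel which] [VP [V examined]]]]]]]] [VP [V examined]]]
[S [NP [NP [Det some] [N roof]] [RelC [Rel which] [VP [V followed] [CP [C whether] [S [NP [Pron she]] [VP [V claimed] [NP [NP [NP [Pron she]] [PP [P under] [NP [Pron everyone]]]] [RelC [Rel which] [VP [V examined]]]]]]]]]] [VP [V examined]]]
The difference turns on whether NP → NP PP is used at the relevant span, versus an alternative expansion of NP.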